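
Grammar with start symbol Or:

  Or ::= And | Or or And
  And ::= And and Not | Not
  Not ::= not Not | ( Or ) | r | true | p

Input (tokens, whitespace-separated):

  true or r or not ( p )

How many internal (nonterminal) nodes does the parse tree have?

[Or [Or [Or [And [Not true]]] or [And [Not r]]] or [And [Not not [Not ( [Or [And [Not p]]] )]]]]

13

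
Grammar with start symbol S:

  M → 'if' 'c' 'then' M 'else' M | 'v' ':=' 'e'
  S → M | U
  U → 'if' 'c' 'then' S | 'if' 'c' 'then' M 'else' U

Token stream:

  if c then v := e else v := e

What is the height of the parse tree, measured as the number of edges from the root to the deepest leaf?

3

[S [M if c then [M v := e] else [M v := e]]]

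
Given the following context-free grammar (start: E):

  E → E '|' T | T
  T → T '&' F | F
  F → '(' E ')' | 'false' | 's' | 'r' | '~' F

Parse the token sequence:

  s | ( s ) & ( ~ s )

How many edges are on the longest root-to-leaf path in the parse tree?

[E [E [T [F s]]] | [T [T [F ( [E [T [F s]]] )]] & [F ( [E [T [F ~ [F s]]]] )]]]

7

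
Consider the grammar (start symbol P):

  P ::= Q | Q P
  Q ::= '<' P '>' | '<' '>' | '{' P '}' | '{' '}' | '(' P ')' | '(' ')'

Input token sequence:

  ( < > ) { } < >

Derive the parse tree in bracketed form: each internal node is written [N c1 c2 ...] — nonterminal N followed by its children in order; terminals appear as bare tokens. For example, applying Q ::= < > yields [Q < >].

[P [Q ( [P [Q < >]] )] [P [Q { }] [P [Q < >]]]]

P
Q P
( P ) P
( Q ) P
( < > ) P
( < > ) Q P
( < > ) { } P
( < > ) { } Q
( < > ) { } < >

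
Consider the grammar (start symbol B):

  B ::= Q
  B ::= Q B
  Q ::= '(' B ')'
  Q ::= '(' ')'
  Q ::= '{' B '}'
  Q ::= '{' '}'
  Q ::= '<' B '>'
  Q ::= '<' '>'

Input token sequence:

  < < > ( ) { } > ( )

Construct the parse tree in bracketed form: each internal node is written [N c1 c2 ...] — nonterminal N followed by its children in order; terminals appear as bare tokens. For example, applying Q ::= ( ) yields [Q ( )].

B
Q B
< B > B
< Q B > B
< < > B > B
< < > Q B > B
< < > ( ) B > B
< < > ( ) Q > B
< < > ( ) { } > B
< < > ( ) { } > Q
< < > ( ) { } > ( )

[B [Q < [B [Q < >] [B [Q ( )] [B [Q { }]]]] >] [B [Q ( )]]]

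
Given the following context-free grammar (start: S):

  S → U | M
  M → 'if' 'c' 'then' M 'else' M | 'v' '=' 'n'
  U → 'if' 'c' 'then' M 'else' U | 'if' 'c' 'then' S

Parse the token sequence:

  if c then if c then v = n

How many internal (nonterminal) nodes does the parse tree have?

[S [U if c then [S [U if c then [S [M v = n]]]]]]

6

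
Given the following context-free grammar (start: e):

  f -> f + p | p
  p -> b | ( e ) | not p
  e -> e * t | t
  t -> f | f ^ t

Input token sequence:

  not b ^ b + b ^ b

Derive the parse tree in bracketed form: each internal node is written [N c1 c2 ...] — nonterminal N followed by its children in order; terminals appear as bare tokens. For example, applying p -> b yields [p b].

[e [t [f [p not [p b]]] ^ [t [f [f [p b]] + [p b]] ^ [t [f [p b]]]]]]

e
t
f ^ t
p ^ t
not p ^ t
not b ^ t
not b ^ f ^ t
not b ^ f + p ^ t
not b ^ p + p ^ t
not b ^ b + p ^ t
not b ^ b + b ^ t
not b ^ b + b ^ f
not b ^ b + b ^ p
not b ^ b + b ^ b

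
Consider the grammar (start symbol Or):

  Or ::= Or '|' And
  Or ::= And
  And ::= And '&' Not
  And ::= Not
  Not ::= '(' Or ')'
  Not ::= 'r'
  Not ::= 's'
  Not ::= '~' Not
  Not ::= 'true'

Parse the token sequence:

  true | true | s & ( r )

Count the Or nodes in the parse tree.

4

[Or [Or [Or [And [Not true]]] | [And [Not true]]] | [And [And [Not s]] & [Not ( [Or [And [Not r]]] )]]]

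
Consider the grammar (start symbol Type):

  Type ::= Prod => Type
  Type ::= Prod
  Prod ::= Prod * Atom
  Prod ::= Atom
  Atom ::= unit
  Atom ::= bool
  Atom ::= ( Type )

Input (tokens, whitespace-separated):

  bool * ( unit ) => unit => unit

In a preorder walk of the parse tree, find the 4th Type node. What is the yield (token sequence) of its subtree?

[Type [Prod [Prod [Atom bool]] * [Atom ( [Type [Prod [Atom unit]]] )]] => [Type [Prod [Atom unit]] => [Type [Prod [Atom unit]]]]]

unit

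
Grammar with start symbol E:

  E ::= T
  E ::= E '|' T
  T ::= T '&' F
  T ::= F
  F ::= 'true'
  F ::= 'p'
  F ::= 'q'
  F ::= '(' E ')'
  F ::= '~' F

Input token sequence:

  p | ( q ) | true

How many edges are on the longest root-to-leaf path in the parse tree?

7

[E [E [E [T [F p]]] | [T [F ( [E [T [F q]]] )]]] | [T [F true]]]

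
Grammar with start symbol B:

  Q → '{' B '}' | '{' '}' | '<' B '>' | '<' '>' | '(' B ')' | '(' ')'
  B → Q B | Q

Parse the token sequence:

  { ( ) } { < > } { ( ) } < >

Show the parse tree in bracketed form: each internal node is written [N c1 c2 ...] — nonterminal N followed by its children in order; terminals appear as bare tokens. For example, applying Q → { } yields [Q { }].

B
Q B
{ B } B
{ Q } B
{ ( ) } B
{ ( ) } Q B
{ ( ) } { B } B
{ ( ) } { Q } B
{ ( ) } { < > } B
{ ( ) } { < > } Q B
{ ( ) } { < > } { B } B
{ ( ) } { < > } { Q } B
{ ( ) } { < > } { ( ) } B
{ ( ) } { < > } { ( ) } Q
{ ( ) } { < > } { ( ) } < >

[B [Q { [B [Q ( )]] }] [B [Q { [B [Q < >]] }] [B [Q { [B [Q ( )]] }] [B [Q < >]]]]]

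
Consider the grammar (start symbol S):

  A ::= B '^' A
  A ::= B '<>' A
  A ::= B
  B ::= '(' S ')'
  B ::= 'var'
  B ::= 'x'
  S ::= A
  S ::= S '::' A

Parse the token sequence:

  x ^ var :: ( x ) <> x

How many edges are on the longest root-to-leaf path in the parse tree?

6

[S [S [A [B x] ^ [A [B var]]]] :: [A [B ( [S [A [B x]]] )] <> [A [B x]]]]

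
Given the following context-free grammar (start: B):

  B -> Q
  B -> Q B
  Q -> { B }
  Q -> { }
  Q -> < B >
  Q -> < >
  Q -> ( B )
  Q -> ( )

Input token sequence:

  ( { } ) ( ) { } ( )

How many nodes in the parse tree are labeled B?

5

[B [Q ( [B [Q { }]] )] [B [Q ( )] [B [Q { }] [B [Q ( )]]]]]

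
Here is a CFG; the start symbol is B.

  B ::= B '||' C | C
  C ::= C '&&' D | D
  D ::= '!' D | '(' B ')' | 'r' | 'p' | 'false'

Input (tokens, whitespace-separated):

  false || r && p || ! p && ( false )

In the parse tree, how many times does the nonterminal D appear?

[B [B [B [C [D false]]] || [C [C [D r]] && [D p]]] || [C [C [D ! [D p]]] && [D ( [B [C [D false]]] )]]]

7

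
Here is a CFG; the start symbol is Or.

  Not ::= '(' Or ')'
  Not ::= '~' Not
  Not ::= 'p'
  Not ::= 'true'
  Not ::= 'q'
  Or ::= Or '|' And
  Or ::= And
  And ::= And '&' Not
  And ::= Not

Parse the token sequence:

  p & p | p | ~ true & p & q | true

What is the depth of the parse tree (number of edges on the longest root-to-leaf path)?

7

[Or [Or [Or [Or [And [And [Not p]] & [Not p]]] | [And [Not p]]] | [And [And [And [Not ~ [Not true]]] & [Not p]] & [Not q]]] | [And [Not true]]]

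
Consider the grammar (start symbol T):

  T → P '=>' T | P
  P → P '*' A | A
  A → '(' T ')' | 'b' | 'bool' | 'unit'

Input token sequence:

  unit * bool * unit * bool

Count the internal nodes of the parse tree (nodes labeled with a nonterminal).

[T [P [P [P [P [A unit]] * [A bool]] * [A unit]] * [A bool]]]

9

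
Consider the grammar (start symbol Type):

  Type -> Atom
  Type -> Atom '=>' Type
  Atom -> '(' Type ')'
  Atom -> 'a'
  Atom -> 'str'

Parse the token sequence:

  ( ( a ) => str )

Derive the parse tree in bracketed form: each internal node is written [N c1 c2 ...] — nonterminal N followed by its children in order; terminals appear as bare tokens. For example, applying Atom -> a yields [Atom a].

Type
Atom
( Type )
( Atom => Type )
( ( Type ) => Type )
( ( Atom ) => Type )
( ( a ) => Type )
( ( a ) => Atom )
( ( a ) => str )

[Type [Atom ( [Type [Atom ( [Type [Atom a]] )] => [Type [Atom str]]] )]]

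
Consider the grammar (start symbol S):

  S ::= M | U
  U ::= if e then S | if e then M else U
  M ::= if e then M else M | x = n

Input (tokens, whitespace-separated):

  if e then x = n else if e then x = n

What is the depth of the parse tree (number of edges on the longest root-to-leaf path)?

5

[S [U if e then [M x = n] else [U if e then [S [M x = n]]]]]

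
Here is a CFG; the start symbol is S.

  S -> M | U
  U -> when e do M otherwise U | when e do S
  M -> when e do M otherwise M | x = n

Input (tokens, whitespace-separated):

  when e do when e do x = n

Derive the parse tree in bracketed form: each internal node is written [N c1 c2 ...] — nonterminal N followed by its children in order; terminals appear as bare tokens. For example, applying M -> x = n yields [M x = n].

S
U
when e do S
when e do U
when e do when e do S
when e do when e do M
when e do when e do x = n

[S [U when e do [S [U when e do [S [M x = n]]]]]]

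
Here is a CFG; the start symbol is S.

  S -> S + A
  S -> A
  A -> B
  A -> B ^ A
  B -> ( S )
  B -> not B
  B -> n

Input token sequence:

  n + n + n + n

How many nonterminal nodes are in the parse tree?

12

[S [S [S [S [A [B n]]] + [A [B n]]] + [A [B n]]] + [A [B n]]]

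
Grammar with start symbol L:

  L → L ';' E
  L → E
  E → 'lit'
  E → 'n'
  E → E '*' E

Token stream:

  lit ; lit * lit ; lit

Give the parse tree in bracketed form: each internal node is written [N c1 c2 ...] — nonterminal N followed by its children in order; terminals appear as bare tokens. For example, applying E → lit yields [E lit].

L
L ; E
L ; E ; E
E ; E ; E
lit ; E ; E
lit ; E * E ; E
lit ; lit * E ; E
lit ; lit * lit ; E
lit ; lit * lit ; lit

[L [L [L [E lit]] ; [E [E lit] * [E lit]]] ; [E lit]]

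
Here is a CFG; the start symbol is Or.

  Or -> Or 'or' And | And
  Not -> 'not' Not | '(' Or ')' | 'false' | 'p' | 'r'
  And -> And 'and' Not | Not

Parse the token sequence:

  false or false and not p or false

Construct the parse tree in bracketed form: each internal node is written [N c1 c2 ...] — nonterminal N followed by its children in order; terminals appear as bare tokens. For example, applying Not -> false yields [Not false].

Or
Or or And
Or or And or And
And or And or And
Not or And or And
false or And or And
false or And and Not or And
false or Not and Not or And
false or false and Not or And
false or false and not Not or And
false or false and not p or And
false or false and not p or Not
false or false and not p or false

[Or [Or [Or [And [Not false]]] or [And [And [Not false]] and [Not not [Not p]]]] or [And [Not false]]]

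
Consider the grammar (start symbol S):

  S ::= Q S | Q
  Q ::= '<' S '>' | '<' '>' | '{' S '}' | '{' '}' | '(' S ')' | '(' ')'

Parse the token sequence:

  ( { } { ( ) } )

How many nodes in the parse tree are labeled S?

[S [Q ( [S [Q { }] [S [Q { [S [Q ( )]] }]]] )]]

4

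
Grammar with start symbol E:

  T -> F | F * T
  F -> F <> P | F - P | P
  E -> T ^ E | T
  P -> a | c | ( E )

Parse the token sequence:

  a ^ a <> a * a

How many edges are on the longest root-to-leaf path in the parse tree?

[E [T [F [P a]]] ^ [E [T [F [F [P a]] <> [P a]] * [T [F [P a]]]]]]

6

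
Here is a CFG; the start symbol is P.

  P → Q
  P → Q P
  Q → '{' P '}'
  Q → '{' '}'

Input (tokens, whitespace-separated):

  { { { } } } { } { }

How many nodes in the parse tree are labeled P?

5

[P [Q { [P [Q { [P [Q { }]] }]] }] [P [Q { }] [P [Q { }]]]]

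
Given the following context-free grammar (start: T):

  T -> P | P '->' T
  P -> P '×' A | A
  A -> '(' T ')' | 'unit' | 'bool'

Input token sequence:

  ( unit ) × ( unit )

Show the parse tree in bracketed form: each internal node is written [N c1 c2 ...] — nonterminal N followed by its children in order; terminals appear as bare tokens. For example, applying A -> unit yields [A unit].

[T [P [P [A ( [T [P [A unit]]] )]] × [A ( [T [P [A unit]]] )]]]

T
P
P × A
A × A
( T ) × A
( P ) × A
( A ) × A
( unit ) × A
( unit ) × ( T )
( unit ) × ( P )
( unit ) × ( A )
( unit ) × ( unit )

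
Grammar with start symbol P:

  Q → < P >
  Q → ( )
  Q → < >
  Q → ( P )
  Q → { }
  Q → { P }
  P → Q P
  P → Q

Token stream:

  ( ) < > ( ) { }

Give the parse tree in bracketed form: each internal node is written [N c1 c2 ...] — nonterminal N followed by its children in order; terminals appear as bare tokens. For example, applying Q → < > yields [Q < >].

P
Q P
( ) P
( ) Q P
( ) < > P
( ) < > Q P
( ) < > ( ) P
( ) < > ( ) Q
( ) < > ( ) { }

[P [Q ( )] [P [Q < >] [P [Q ( )] [P [Q { }]]]]]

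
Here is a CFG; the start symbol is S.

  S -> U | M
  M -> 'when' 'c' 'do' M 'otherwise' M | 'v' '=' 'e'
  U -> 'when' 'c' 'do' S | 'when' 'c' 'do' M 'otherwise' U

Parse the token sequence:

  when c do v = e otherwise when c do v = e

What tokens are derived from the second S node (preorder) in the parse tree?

[S [U when c do [M v = e] otherwise [U when c do [S [M v = e]]]]]

v = e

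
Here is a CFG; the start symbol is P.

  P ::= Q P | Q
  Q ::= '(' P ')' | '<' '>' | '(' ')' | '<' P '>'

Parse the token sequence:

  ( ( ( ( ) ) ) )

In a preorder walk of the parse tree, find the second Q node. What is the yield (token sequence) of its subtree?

[P [Q ( [P [Q ( [P [Q ( [P [Q ( )]] )]] )]] )]]

( ( ( ) ) )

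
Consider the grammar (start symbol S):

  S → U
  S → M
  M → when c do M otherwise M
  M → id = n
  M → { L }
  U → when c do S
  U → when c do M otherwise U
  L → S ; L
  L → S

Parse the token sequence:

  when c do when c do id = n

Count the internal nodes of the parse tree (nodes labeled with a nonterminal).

6

[S [U when c do [S [U when c do [S [M id = n]]]]]]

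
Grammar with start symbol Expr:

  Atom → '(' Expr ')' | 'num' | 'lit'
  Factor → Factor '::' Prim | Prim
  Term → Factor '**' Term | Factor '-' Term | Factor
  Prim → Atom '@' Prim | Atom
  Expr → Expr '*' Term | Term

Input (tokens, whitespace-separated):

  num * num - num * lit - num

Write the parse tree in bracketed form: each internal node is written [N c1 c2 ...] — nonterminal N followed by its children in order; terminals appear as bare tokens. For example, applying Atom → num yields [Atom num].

Expr
Expr * Term
Expr * Term * Term
Term * Term * Term
Factor * Term * Term
Prim * Term * Term
Atom * Term * Term
num * Term * Term
num * Factor - Term * Term
num * Prim - Term * Term
num * Atom - Term * Term
num * num - Term * Term
num * num - Factor * Term
num * num - Prim * Term
num * num - Atom * Term
num * num - num * Term
num * num - num * Factor - Term
num * num - num * Prim - Term
num * num - num * Atom - Term
num * num - num * lit - Term
num * num - num * lit - Factor
num * num - num * lit - Prim
num * num - num * lit - Atom
num * num - num * lit - num

[Expr [Expr [Expr [Term [Factor [Prim [Atom num]]]]] * [Term [Factor [Prim [Atom num]]] - [Term [Factor [Prim [Atom num]]]]]] * [Term [Factor [Prim [Atom lit]]] - [Term [Factor [Prim [Atom num]]]]]]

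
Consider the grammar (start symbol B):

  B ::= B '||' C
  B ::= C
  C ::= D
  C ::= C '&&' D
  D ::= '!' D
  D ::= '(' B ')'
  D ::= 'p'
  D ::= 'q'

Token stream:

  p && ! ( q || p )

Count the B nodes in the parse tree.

[B [C [C [D p]] && [D ! [D ( [B [B [C [D q]]] || [C [D p]]] )]]]]

3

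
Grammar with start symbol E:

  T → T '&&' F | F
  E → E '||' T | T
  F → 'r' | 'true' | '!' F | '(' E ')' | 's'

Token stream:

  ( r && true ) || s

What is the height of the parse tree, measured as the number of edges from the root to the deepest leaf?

[E [E [T [F ( [E [T [T [F r]] && [F true]]] )]]] || [T [F s]]]

8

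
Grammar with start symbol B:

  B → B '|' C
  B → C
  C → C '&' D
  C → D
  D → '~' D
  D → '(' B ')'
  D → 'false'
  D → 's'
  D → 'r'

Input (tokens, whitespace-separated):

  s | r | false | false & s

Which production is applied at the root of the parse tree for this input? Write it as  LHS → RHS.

[B [B [B [B [C [D s]]] | [C [D r]]] | [C [D false]]] | [C [C [D false]] & [D s]]]

B → B '|' C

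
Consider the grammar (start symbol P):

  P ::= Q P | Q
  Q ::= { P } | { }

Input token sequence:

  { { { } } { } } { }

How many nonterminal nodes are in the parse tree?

[P [Q { [P [Q { [P [Q { }]] }] [P [Q { }]]] }] [P [Q { }]]]

10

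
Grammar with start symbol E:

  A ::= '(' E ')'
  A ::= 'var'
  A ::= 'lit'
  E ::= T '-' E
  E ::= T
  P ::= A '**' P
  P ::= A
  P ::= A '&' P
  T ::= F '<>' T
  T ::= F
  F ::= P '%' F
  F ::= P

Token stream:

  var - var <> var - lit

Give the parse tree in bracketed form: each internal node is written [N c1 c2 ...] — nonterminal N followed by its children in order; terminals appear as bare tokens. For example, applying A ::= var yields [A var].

E
T - E
F - E
P - E
A - E
var - E
var - T - E
var - F <> T - E
var - P <> T - E
var - A <> T - E
var - var <> T - E
var - var <> F - E
var - var <> P - E
var - var <> A - E
var - var <> var - E
var - var <> var - T
var - var <> var - F
var - var <> var - P
var - var <> var - A
var - var <> var - lit

[E [T [F [P [A var]]]] - [E [T [F [P [A var]]] <> [T [F [P [A var]]]]] - [E [T [F [P [A lit]]]]]]]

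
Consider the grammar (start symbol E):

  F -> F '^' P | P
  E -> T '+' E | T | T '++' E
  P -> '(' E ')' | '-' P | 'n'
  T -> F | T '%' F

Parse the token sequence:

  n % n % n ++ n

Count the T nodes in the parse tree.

4

[E [T [T [T [F [P n]]] % [F [P n]]] % [F [P n]]] ++ [E [T [F [P n]]]]]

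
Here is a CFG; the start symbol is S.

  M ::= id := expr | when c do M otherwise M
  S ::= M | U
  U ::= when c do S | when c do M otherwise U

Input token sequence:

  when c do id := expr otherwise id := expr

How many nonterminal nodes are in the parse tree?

4

[S [M when c do [M id := expr] otherwise [M id := expr]]]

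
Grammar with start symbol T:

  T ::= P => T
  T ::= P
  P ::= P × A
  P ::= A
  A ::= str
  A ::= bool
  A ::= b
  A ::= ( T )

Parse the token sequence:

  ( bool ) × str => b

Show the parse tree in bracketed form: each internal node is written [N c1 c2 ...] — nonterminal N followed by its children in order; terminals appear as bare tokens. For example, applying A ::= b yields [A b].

T
P => T
P × A => T
A × A => T
( T ) × A => T
( P ) × A => T
( A ) × A => T
( bool ) × A => T
( bool ) × str => T
( bool ) × str => P
( bool ) × str => A
( bool ) × str => b

[T [P [P [A ( [T [P [A bool]]] )]] × [A str]] => [T [P [A b]]]]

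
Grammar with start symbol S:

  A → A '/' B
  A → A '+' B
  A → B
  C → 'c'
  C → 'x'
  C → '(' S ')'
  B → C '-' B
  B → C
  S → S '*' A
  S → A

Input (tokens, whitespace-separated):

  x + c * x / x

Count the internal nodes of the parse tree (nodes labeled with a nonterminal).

[S [S [A [A [B [C x]]] + [B [C c]]]] * [A [A [B [C x]]] / [B [C x]]]]

14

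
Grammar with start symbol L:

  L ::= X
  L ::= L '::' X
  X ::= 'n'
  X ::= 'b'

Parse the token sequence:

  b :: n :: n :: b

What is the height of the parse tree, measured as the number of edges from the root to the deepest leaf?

[L [L [L [L [X b]] :: [X n]] :: [X n]] :: [X b]]

5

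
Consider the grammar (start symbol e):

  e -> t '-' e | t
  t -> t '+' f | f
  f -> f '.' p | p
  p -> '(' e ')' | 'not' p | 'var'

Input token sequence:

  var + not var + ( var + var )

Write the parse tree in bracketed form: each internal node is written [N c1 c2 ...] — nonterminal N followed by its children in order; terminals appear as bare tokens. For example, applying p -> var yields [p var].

[e [t [t [t [f [p var]]] + [f [p not [p var]]]] + [f [p ( [e [t [t [f [p var]]] + [f [p var]]]] )]]]]

e
t
t + f
t + f + f
f + f + f
p + f + f
var + f + f
var + p + f
var + not p + f
var + not var + f
var + not var + p
var + not var + ( e )
var + not var + ( t )
var + not var + ( t + f )
var + not var + ( f + f )
var + not var + ( p + f )
var + not var + ( var + f )
var + not var + ( var + p )
var + not var + ( var + var )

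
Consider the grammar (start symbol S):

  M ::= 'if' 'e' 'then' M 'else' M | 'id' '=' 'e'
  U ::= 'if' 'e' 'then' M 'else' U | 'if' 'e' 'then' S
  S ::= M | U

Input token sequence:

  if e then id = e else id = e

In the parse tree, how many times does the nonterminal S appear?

[S [M if e then [M id = e] else [M id = e]]]

1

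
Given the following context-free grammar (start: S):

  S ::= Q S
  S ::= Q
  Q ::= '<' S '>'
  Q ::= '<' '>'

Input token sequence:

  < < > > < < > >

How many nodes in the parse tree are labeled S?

[S [Q < [S [Q < >]] >] [S [Q < [S [Q < >]] >]]]

4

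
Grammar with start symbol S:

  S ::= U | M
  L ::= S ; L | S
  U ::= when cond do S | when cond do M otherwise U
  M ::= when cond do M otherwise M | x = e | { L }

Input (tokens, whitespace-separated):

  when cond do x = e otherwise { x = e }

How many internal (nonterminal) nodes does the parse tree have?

7

[S [M when cond do [M x = e] otherwise [M { [L [S [M x = e]]] }]]]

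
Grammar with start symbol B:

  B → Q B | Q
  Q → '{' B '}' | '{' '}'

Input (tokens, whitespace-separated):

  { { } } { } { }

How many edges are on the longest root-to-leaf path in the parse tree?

4

[B [Q { [B [Q { }]] }] [B [Q { }] [B [Q { }]]]]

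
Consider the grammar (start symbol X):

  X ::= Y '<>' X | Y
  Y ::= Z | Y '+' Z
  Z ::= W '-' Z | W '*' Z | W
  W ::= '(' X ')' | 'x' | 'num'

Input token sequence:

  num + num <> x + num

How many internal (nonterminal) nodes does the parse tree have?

[X [Y [Y [Z [W num]]] + [Z [W num]]] <> [X [Y [Y [Z [W x]]] + [Z [W num]]]]]

14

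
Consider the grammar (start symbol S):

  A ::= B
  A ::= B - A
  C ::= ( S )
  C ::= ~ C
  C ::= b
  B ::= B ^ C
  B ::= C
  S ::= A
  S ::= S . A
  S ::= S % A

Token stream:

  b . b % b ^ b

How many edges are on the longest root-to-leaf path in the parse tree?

[S [S [S [A [B [C b]]]] . [A [B [C b]]]] % [A [B [B [C b]] ^ [C b]]]]

6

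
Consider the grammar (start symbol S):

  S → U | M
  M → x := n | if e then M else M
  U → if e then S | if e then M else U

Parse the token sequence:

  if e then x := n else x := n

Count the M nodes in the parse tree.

3

[S [M if e then [M x := n] else [M x := n]]]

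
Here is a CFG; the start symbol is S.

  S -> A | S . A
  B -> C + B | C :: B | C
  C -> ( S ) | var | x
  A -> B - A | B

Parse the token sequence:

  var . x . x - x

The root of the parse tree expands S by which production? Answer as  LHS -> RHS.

[S [S [S [A [B [C var]]]] . [A [B [C x]]]] . [A [B [C x]] - [A [B [C x]]]]]

S -> S . A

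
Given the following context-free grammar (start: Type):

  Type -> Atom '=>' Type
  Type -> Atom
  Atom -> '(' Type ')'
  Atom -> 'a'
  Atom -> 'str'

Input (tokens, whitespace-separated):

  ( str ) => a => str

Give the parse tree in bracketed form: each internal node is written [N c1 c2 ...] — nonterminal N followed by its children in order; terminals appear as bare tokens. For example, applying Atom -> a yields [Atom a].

[Type [Atom ( [Type [Atom str]] )] => [Type [Atom a] => [Type [Atom str]]]]

Type
Atom => Type
( Type ) => Type
( Atom ) => Type
( str ) => Type
( str ) => Atom => Type
( str ) => a => Type
( str ) => a => Atom
( str ) => a => str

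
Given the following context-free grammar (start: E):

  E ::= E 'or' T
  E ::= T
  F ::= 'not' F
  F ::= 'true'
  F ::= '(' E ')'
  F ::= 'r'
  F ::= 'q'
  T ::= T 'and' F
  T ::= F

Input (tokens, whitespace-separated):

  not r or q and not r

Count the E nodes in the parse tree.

[E [E [T [F not [F r]]]] or [T [T [F q]] and [F not [F r]]]]

2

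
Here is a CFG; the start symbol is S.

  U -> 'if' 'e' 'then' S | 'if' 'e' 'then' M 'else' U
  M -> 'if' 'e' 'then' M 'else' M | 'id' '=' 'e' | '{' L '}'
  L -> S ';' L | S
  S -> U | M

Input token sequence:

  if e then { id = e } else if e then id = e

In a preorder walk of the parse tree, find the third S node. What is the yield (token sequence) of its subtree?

id = e

[S [U if e then [M { [L [S [M id = e]]] }] else [U if e then [S [M id = e]]]]]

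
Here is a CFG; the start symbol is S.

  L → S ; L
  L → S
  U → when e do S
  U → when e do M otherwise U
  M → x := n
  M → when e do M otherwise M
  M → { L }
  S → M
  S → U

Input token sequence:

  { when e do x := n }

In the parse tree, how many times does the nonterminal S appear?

[S [M { [L [S [U when e do [S [M x := n]]]]] }]]

3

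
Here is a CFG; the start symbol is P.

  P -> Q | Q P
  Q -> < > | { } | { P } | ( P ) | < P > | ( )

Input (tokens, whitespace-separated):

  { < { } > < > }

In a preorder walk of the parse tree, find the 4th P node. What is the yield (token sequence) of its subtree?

[P [Q { [P [Q < [P [Q { }]] >] [P [Q < >]]] }]]

< >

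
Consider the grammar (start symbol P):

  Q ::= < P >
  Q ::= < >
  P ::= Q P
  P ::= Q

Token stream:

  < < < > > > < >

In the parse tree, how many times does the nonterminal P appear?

4

[P [Q < [P [Q < [P [Q < >]] >]] >] [P [Q < >]]]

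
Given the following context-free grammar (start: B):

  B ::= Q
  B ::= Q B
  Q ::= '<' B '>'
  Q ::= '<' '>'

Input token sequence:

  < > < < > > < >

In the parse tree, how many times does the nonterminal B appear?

4

[B [Q < >] [B [Q < [B [Q < >]] >] [B [Q < >]]]]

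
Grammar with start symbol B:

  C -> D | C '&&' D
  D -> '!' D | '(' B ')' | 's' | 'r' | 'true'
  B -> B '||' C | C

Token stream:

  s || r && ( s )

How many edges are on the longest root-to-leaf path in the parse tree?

6

[B [B [C [D s]]] || [C [C [D r]] && [D ( [B [C [D s]]] )]]]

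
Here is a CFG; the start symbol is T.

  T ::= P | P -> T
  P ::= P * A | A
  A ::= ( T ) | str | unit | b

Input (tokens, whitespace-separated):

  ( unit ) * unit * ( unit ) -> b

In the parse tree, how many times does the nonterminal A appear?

[T [P [P [P [A ( [T [P [A unit]]] )]] * [A unit]] * [A ( [T [P [A unit]]] )]] -> [T [P [A b]]]]

6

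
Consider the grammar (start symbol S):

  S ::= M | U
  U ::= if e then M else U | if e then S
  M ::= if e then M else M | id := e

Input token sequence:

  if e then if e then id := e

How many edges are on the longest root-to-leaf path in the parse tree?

6

[S [U if e then [S [U if e then [S [M id := e]]]]]]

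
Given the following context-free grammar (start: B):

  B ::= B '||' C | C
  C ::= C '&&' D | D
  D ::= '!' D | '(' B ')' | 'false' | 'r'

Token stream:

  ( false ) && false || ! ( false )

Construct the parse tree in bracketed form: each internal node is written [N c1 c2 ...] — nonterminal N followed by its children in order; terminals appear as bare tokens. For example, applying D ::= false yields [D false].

[B [B [C [C [D ( [B [C [D false]]] )]] && [D false]]] || [C [D ! [D ( [B [C [D false]]] )]]]]

B
B || C
C || C
C && D || C
D && D || C
( B ) && D || C
( C ) && D || C
( D ) && D || C
( false ) && D || C
( false ) && false || C
( false ) && false || D
( false ) && false || ! D
( false ) && false || ! ( B )
( false ) && false || ! ( C )
( false ) && false || ! ( D )
( false ) && false || ! ( false )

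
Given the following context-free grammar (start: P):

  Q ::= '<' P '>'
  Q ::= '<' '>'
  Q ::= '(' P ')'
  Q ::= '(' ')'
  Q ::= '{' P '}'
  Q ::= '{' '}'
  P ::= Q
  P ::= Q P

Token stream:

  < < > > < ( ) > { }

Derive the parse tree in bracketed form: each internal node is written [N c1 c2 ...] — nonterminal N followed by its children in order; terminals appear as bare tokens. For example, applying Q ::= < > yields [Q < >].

P
Q P
< P > P
< Q > P
< < > > P
< < > > Q P
< < > > < P > P
< < > > < Q > P
< < > > < ( ) > P
< < > > < ( ) > Q
< < > > < ( ) > { }

[P [Q < [P [Q < >]] >] [P [Q < [P [Q ( )]] >] [P [Q { }]]]]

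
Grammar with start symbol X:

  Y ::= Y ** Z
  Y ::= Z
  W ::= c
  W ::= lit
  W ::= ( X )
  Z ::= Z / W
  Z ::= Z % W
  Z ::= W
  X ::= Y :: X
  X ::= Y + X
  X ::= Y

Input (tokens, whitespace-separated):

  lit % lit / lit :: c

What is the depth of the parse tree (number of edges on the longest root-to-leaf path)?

[X [Y [Z [Z [Z [W lit]] % [W lit]] / [W lit]]] :: [X [Y [Z [W c]]]]]

6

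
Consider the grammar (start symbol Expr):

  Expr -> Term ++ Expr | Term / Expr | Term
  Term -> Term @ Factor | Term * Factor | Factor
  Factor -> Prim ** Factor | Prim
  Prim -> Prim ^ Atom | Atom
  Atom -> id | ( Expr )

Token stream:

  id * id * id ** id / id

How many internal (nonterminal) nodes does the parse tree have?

[Expr [Term [Term [Term [Factor [Prim [Atom id]]]] * [Factor [Prim [Atom id]]]] * [Factor [Prim [Atom id]] ** [Factor [Prim [Atom id]]]]] / [Expr [Term [Factor [Prim [Atom id]]]]]]

21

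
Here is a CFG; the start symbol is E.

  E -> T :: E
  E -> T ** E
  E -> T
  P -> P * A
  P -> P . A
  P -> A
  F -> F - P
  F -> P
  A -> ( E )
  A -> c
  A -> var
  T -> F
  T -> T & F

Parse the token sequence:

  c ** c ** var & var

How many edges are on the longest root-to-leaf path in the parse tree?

8

[E [T [F [P [A c]]]] ** [E [T [F [P [A c]]]] ** [E [T [T [F [P [A var]]]] & [F [P [A var]]]]]]]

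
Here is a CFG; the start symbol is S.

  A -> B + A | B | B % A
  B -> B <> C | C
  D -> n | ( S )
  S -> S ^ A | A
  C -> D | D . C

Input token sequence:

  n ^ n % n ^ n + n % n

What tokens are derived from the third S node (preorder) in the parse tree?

[S [S [S [A [B [C [D n]]]]] ^ [A [B [C [D n]]] % [A [B [C [D n]]]]]] ^ [A [B [C [D n]]] + [A [B [C [D n]]] % [A [B [C [D n]]]]]]]

n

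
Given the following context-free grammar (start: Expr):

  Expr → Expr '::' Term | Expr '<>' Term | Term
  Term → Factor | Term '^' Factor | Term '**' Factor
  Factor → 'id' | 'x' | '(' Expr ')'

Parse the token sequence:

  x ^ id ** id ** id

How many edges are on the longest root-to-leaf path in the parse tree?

6

[Expr [Term [Term [Term [Term [Factor x]] ^ [Factor id]] ** [Factor id]] ** [Factor id]]]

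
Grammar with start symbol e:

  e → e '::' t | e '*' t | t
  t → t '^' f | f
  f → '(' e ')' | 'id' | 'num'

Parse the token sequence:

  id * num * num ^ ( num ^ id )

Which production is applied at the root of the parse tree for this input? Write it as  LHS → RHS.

e → e '*' t

[e [e [e [t [f id]]] * [t [f num]]] * [t [t [f num]] ^ [f ( [e [t [t [f num]] ^ [f id]]] )]]]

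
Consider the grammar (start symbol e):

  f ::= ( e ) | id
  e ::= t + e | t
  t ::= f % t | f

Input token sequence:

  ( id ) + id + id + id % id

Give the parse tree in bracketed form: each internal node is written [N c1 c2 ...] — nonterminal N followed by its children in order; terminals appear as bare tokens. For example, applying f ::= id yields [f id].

e
t + e
f + e
( e ) + e
( t ) + e
( f ) + e
( id ) + e
( id ) + t + e
( id ) + f + e
( id ) + id + e
( id ) + id + t + e
( id ) + id + f + e
( id ) + id + id + e
( id ) + id + id + t
( id ) + id + id + f % t
( id ) + id + id + id % t
( id ) + id + id + id % f
( id ) + id + id + id % id

[e [t [f ( [e [t [f id]]] )]] + [e [t [f id]] + [e [t [f id]] + [e [t [f id] % [t [f id]]]]]]]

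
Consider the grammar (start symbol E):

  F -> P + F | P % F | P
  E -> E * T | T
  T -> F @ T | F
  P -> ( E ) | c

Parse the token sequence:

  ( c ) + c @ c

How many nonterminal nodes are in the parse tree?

[E [T [F [P ( [E [T [F [P c]]]] )] + [F [P c]]] @ [T [F [P c]]]]]

13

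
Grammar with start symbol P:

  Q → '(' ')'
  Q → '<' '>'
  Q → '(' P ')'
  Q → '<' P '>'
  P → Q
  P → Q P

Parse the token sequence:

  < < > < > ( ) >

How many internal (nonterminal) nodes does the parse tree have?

[P [Q < [P [Q < >] [P [Q < >] [P [Q ( )]]]] >]]

8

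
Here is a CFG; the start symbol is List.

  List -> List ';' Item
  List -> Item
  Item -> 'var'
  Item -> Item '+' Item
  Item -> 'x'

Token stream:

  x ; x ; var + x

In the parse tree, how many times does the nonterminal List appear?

3

[List [List [List [Item x]] ; [Item x]] ; [Item [Item var] + [Item x]]]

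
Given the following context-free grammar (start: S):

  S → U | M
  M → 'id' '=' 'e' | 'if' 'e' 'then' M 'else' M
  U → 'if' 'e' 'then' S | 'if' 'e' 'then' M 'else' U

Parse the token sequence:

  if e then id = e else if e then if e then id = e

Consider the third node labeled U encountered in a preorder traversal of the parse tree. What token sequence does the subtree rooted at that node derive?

if e then id = e

[S [U if e then [M id = e] else [U if e then [S [U if e then [S [M id = e]]]]]]]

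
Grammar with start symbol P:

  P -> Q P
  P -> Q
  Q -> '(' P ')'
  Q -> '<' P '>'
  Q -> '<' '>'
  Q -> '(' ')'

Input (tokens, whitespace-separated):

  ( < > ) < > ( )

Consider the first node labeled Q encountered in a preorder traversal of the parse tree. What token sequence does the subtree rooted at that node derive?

[P [Q ( [P [Q < >]] )] [P [Q < >] [P [Q ( )]]]]

( < > )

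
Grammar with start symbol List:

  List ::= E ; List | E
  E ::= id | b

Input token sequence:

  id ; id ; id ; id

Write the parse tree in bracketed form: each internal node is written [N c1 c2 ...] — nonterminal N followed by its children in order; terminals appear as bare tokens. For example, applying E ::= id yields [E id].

[List [E id] ; [List [E id] ; [List [E id] ; [List [E id]]]]]

List
E ; List
id ; List
id ; E ; List
id ; id ; List
id ; id ; E ; List
id ; id ; id ; List
id ; id ; id ; E
id ; id ; id ; id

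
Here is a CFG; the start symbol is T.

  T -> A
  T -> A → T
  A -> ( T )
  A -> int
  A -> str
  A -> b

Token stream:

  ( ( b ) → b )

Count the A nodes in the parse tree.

[T [A ( [T [A ( [T [A b]] )] → [T [A b]]] )]]

4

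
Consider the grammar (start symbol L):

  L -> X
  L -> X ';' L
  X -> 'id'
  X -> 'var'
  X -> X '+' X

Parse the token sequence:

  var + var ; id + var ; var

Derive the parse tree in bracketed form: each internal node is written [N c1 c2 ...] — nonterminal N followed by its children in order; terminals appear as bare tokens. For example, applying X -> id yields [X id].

L
X ; L
X + X ; L
var + X ; L
var + var ; L
var + var ; X ; L
var + var ; X + X ; L
var + var ; id + X ; L
var + var ; id + var ; L
var + var ; id + var ; X
var + var ; id + var ; var

[L [X [X var] + [X var]] ; [L [X [X id] + [X var]] ; [L [X var]]]]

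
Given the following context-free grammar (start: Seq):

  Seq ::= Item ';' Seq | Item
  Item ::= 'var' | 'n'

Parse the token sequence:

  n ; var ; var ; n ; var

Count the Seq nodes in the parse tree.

5

[Seq [Item n] ; [Seq [Item var] ; [Seq [Item var] ; [Seq [Item n] ; [Seq [Item var]]]]]]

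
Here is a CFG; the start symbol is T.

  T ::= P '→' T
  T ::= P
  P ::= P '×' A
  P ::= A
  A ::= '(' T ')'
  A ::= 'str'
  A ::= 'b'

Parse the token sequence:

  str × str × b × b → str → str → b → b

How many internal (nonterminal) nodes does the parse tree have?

21

[T [P [P [P [P [A str]] × [A str]] × [A b]] × [A b]] → [T [P [A str]] → [T [P [A str]] → [T [P [A b]] → [T [P [A b]]]]]]]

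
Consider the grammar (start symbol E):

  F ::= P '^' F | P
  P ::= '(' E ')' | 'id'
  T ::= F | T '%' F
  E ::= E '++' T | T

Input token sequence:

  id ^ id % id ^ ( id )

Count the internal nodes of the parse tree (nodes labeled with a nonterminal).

[E [T [T [F [P id] ^ [F [P id]]]] % [F [P id] ^ [F [P ( [E [T [F [P id]]]] )]]]]]

15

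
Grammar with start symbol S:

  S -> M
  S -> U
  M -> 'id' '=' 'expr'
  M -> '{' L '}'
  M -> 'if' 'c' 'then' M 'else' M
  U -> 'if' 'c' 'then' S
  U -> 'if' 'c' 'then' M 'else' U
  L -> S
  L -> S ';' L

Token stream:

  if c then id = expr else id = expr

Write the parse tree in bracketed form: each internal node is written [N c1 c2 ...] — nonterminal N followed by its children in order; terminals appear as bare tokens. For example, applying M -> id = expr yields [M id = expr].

S
M
if c then M else M
if c then id = expr else M
if c then id = expr else id = expr

[S [M if c then [M id = expr] else [M id = expr]]]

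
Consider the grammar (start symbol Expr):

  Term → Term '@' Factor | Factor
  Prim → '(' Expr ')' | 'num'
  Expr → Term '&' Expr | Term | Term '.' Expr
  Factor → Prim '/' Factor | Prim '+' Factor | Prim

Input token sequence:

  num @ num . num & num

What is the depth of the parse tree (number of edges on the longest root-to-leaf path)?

[Expr [Term [Term [Factor [Prim num]]] @ [Factor [Prim num]]] . [Expr [Term [Factor [Prim num]]] & [Expr [Term [Factor [Prim num]]]]]]

6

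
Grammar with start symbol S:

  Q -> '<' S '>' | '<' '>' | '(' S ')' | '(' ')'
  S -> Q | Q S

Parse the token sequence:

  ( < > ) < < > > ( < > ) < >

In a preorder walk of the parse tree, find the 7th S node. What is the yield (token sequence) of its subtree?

[S [Q ( [S [Q < >]] )] [S [Q < [S [Q < >]] >] [S [Q ( [S [Q < >]] )] [S [Q < >]]]]]

< >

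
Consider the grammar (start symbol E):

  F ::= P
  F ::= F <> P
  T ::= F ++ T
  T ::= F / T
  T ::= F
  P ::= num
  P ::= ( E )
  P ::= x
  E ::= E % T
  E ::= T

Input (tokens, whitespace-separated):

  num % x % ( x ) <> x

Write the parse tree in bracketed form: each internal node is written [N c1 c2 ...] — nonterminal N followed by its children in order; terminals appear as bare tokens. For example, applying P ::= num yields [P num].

[E [E [E [T [F [P num]]]] % [T [F [P x]]]] % [T [F [F [P ( [E [T [F [P x]]]] )]] <> [P x]]]]

E
E % T
E % T % T
T % T % T
F % T % T
P % T % T
num % T % T
num % F % T
num % P % T
num % x % T
num % x % F
num % x % F <> P
num % x % P <> P
num % x % ( E ) <> P
num % x % ( T ) <> P
num % x % ( F ) <> P
num % x % ( P ) <> P
num % x % ( x ) <> P
num % x % ( x ) <> x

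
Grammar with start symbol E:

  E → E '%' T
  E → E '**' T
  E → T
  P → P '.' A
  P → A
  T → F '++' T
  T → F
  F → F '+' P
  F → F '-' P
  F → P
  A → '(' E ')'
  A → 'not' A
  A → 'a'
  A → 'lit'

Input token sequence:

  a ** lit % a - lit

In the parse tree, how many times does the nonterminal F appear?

4

[E [E [E [T [F [P [A a]]]]] ** [T [F [P [A lit]]]]] % [T [F [F [P [A a]]] - [P [A lit]]]]]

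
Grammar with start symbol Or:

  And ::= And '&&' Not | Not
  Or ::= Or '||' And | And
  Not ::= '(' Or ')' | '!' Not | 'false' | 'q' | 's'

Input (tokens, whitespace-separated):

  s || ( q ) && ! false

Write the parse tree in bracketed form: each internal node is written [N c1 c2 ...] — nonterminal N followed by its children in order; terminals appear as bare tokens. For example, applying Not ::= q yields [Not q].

[Or [Or [And [Not s]]] || [And [And [Not ( [Or [And [Not q]]] )]] && [Not ! [Not false]]]]

Or
Or || And
And || And
Not || And
s || And
s || And && Not
s || Not && Not
s || ( Or ) && Not
s || ( And ) && Not
s || ( Not ) && Not
s || ( q ) && Not
s || ( q ) && ! Not
s || ( q ) && ! false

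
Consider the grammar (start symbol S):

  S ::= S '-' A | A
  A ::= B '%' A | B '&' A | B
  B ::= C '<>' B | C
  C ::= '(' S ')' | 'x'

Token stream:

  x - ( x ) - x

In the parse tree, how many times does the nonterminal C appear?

[S [S [S [A [B [C x]]]] - [A [B [C ( [S [A [B [C x]]]] )]]]] - [A [B [C x]]]]

4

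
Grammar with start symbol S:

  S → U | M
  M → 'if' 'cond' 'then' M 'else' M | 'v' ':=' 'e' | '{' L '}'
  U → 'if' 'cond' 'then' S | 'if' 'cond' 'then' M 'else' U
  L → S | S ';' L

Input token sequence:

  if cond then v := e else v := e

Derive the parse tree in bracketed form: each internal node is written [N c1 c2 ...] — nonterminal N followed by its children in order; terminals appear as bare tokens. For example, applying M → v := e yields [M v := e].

[S [M if cond then [M v := e] else [M v := e]]]

S
M
if cond then M else M
if cond then v := e else M
if cond then v := e else v := e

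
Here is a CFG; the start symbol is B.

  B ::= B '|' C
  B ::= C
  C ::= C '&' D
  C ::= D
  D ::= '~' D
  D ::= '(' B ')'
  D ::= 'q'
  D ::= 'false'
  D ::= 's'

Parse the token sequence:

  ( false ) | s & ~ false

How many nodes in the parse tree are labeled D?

5

[B [B [C [D ( [B [C [D false]]] )]]] | [C [C [D s]] & [D ~ [D false]]]]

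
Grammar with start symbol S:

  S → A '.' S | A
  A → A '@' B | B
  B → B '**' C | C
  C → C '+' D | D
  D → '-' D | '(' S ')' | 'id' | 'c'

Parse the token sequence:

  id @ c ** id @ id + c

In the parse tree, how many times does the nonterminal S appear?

[S [A [A [A [B [C [D id]]]] @ [B [B [C [D c]]] ** [C [D id]]]] @ [B [C [C [D id]] + [D c]]]]]

1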